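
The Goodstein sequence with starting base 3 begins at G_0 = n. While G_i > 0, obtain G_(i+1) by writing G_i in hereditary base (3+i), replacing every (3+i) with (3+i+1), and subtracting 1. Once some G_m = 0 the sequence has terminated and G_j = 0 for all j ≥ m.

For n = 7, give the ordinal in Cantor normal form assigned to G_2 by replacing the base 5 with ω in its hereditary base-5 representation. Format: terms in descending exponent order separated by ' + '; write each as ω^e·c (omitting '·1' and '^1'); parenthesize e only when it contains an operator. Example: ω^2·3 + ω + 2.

base 3: 7 = 2·3 + 1; at 4: 2·4 + 1 = 9; next = 8
base 4: 8 = 2·4; at 5: 2·5 = 10; next = 9
base 5: 9 = 5 + 4; at 6: 6 + 4 = 10; next = 9

ω + 4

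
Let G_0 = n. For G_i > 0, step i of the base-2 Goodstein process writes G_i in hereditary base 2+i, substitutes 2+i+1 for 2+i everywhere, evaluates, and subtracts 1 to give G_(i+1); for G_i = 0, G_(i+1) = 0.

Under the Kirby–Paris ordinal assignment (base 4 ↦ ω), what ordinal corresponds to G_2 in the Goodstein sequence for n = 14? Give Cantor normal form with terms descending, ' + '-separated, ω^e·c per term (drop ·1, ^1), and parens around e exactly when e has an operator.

ω^(ω + 1) + ω^ω + 1

(0) 14|_2 = 2^(2 + 1) + 2^2 + 2 ↦ 3^(3 + 1) + 3^3 + 3|_3 = 111 ⇒ 110
(1) 110|_3 = 3^(3 + 1) + 3^3 + 2 ↦ 4^(4 + 1) + 4^4 + 2|_4 = 1282 ⇒ 1281
(2) 1281|_4 = 4^(4 + 1) + 4^4 + 1 ↦ 5^(5 + 1) + 5^5 + 1|_5 = 18751 ⇒ 18750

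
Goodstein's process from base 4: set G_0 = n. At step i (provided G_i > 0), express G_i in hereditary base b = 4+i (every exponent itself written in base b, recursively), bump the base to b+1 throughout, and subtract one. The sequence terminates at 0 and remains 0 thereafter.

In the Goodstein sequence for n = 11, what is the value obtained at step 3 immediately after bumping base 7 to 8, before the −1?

16

G_0 = 11. HB_4(11) = 2·4 + 3. Bump = 13. G_1 = 12.
G_1 = 12. HB_5(12) = 2·5 + 2. Bump = 14. G_2 = 13.
G_2 = 13. HB_6(13) = 2·6 + 1. Bump = 15. G_3 = 14.
G_3 = 14. HB_7(14) = 2·7. Bump = 16. G_4 = 15.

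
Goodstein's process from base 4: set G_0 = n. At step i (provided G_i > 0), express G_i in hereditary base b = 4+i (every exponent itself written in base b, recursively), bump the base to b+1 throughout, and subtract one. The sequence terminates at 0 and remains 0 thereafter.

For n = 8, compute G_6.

i=0: 8 = 2·4 (b=4); 4→5: 2·5 = 10; 10−1 = 9
i=1: 9 = 5 + 4 (b=5); 5→6: 6 + 4 = 10; 10−1 = 9
i=2: 9 = 6 + 3 (b=6); 6→7: 7 + 3 = 10; 10−1 = 9
i=3: 9 = 7 + 2 (b=7); 7→8: 8 + 2 = 10; 10−1 = 9
i=4: 9 = 8 + 1 (b=8); 8→9: 9 + 1 = 10; 10−1 = 9
i=5: 9 = 9 (b=9); 9→10: 10 = 10; 10−1 = 9
i=6: 9 = 9 (b=10); 10→11: 9 = 9; 9−1 = 8

9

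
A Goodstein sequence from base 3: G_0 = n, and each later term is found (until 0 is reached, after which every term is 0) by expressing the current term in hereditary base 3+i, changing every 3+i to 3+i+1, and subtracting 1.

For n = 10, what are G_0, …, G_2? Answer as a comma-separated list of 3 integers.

10 —HB3→ 3^2 + 1 —bump→ 4^2 + 1 = 17 —(−1)→ 16
16 —HB4→ 4^2 —bump→ 5^2 = 25 —(−1)→ 24

10, 16, 24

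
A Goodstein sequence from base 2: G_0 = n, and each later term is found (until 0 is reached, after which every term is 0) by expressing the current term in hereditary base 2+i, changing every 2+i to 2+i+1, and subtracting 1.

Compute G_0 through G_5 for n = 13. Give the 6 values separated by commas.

i=0: 13 = 2^(2 + 1) + 2^2 + 1 (b=2); 2→3: 3^(3 + 1) + 3^3 + 1 = 109; 109−1 = 108
i=1: 108 = 3^(3 + 1) + 3^3 (b=3); 3→4: 4^(4 + 1) + 4^4 = 1280; 1280−1 = 1279
i=2: 1279 = 4^(4 + 1) + 3·4^3 + 3·4^2 + 3·4 + 3 (b=4); 4→5: 5^(5 + 1) + 3·5^3 + 3·5^2 + 3·5 + 3 = 16093; 16093−1 = 16092
i=3: 16092 = 5^(5 + 1) + 3·5^3 + 3·5^2 + 3·5 + 2 (b=5); 5→6: 6^(6 + 1) + 3·6^3 + 3·6^2 + 3·6 + 2 = 280712; 280712−1 = 280711
i=4: 280711 = 6^(6 + 1) + 3·6^3 + 3·6^2 + 3·6 + 1 (b=6); 6→7: 7^(7 + 1) + 3·7^3 + 3·7^2 + 3·7 + 1 = 5765999; 5765999−1 = 5765998

13, 108, 1279, 16092, 280711, 5765998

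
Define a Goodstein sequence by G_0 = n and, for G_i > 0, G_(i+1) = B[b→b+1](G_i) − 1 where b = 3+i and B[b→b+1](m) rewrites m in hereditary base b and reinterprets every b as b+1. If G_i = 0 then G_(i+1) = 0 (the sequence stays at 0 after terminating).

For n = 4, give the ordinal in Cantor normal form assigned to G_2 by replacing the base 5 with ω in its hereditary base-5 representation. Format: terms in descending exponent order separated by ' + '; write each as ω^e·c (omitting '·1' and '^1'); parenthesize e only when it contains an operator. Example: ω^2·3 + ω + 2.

4

[0] 4 ≡ 3 + 1 (base 3). Lift 4: 5. −1: 4.
[1] 4 ≡ 4 (base 4). Lift 5: 5. −1: 4.
[2] 4 ≡ 4 (base 5). Lift 6: 4. −1: 3.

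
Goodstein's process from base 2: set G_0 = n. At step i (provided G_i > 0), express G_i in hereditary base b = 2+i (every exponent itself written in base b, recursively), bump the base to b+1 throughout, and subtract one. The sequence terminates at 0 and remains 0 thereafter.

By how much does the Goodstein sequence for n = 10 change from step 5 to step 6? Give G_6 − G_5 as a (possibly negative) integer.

step 0: 10 = 2^(2 + 1) + 2; sub 3 for 2: 3^(3 + 1) + 3; = 84; G_1 = 84−1 = 83
step 1: 83 = 3^(3 + 1) + 2; sub 4 for 3: 4^(4 + 1) + 2; = 1026; G_2 = 1026−1 = 1025
step 2: 1025 = 4^(4 + 1) + 1; sub 5 for 4: 5^(5 + 1) + 1; = 15626; G_3 = 15626−1 = 15625
step 3: 15625 = 5^(5 + 1); sub 6 for 5: 6^(6 + 1); = 279936; G_4 = 279936−1 = 279935
step 4: 279935 = 5·6^6 + 5·6^5 + 5·6^4 + 5·6^3 + 5·6^2 + 5·6 + 5; sub 7 for 6: 5·7^7 + 5·7^5 + 5·7^4 + 5·7^3 + 5·7^2 + 5·7 + 5; = 4215755; G_5 = 4215755−1 = 4215754
step 5: 4215754 = 5·7^7 + 5·7^5 + 5·7^4 + 5·7^3 + 5·7^2 + 5·7 + 4; sub 8 for 7: 5·8^8 + 5·8^5 + 5·8^4 + 5·8^3 + 5·8^2 + 5·8 + 4; = 84073324; G_6 = 84073324−1 = 84073323

79857569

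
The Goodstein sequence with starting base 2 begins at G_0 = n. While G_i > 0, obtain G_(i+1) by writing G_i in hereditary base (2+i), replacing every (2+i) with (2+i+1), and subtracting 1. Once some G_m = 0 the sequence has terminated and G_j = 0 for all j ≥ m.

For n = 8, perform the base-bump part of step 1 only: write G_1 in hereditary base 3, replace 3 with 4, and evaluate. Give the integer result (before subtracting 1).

554

[0] 8 ≡ 2^(2 + 1) (base 2). Lift 3: 81. −1: 80.
[1] 80 ≡ 2·3^3 + 2·3^2 + 2·3 + 2 (base 3). Lift 4: 554. −1: 553.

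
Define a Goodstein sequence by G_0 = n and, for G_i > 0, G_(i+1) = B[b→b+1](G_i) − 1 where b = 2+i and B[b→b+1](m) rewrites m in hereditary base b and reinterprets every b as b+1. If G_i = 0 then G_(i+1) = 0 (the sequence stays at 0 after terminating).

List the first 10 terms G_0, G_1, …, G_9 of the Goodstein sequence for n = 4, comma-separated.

(0) 4|_2 = 2^2 ↦ 3^3|_3 = 27 ⇒ 26
(1) 26|_3 = 2·3^2 + 2·3 + 2 ↦ 2·4^2 + 2·4 + 2|_4 = 42 ⇒ 41
(2) 41|_4 = 2·4^2 + 2·4 + 1 ↦ 2·5^2 + 2·5 + 1|_5 = 61 ⇒ 60
(3) 60|_5 = 2·5^2 + 2·5 ↦ 2·6^2 + 2·6|_6 = 84 ⇒ 83
(4) 83|_6 = 2·6^2 + 6 + 5 ↦ 2·7^2 + 7 + 5|_7 = 110 ⇒ 109
(5) 109|_7 = 2·7^2 + 7 + 4 ↦ 2·8^2 + 8 + 4|_8 = 140 ⇒ 139
(6) 139|_8 = 2·8^2 + 8 + 3 ↦ 2·9^2 + 9 + 3|_9 = 174 ⇒ 173
(7) 173|_9 = 2·9^2 + 9 + 2 ↦ 2·10^2 + 10 + 2|_10 = 212 ⇒ 211
(8) 211|_10 = 2·10^2 + 10 + 1 ↦ 2·11^2 + 11 + 1|_11 = 254 ⇒ 253

4, 26, 41, 60, 83, 109, 139, 173, 211, 253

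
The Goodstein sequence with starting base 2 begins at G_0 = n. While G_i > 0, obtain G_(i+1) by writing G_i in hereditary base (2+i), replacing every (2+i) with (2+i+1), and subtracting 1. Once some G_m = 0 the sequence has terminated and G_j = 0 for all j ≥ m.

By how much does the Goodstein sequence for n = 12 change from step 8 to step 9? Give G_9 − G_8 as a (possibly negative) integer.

3038428376763

step 0: 12 = 2^(2 + 1) + 2^2; sub 3 for 2: 3^(3 + 1) + 3^3; = 108; G_1 = 108−1 = 107
step 1: 107 = 3^(3 + 1) + 2·3^2 + 2·3 + 2; sub 4 for 3: 4^(4 + 1) + 2·4^2 + 2·4 + 2; = 1066; G_2 = 1066−1 = 1065
step 2: 1065 = 4^(4 + 1) + 2·4^2 + 2·4 + 1; sub 5 for 4: 5^(5 + 1) + 2·5^2 + 2·5 + 1; = 15686; G_3 = 15686−1 = 15685
step 3: 15685 = 5^(5 + 1) + 2·5^2 + 2·5; sub 6 for 5: 6^(6 + 1) + 2·6^2 + 2·6; = 280020; G_4 = 280020−1 = 280019
step 4: 280019 = 6^(6 + 1) + 2·6^2 + 6 + 5; sub 7 for 6: 7^(7 + 1) + 2·7^2 + 7 + 5; = 5764911; G_5 = 5764911−1 = 5764910
step 5: 5764910 = 7^(7 + 1) + 2·7^2 + 7 + 4; sub 8 for 7: 8^(8 + 1) + 2·8^2 + 8 + 4; = 134217868; G_6 = 134217868−1 = 134217867
step 6: 134217867 = 8^(8 + 1) + 2·8^2 + 8 + 3; sub 9 for 8: 9^(9 + 1) + 2·9^2 + 9 + 3; = 3486784575; G_7 = 3486784575−1 = 3486784574
step 7: 3486784574 = 9^(9 + 1) + 2·9^2 + 9 + 2; sub 10 for 9: 10^(10 + 1) + 2·10^2 + 10 + 2; = 100000000212; G_8 = 100000000212−1 = 100000000211
step 8: 100000000211 = 10^(10 + 1) + 2·10^2 + 10 + 1; sub 11 for 10: 11^(11 + 1) + 2·11^2 + 11 + 1; = 3138428376975; G_9 = 3138428376975−1 = 3138428376974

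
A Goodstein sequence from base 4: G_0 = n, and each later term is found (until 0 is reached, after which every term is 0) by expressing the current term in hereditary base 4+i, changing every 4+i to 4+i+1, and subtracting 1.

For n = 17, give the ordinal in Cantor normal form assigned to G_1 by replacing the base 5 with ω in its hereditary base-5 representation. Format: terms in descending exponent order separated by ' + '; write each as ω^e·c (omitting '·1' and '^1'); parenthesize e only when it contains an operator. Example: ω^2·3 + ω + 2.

base 4: 17 = 4^2 + 1; at 5: 5^2 + 1 = 26; next = 25
base 5: 25 = 5^2; at 6: 6^2 = 36; next = 35

ω^2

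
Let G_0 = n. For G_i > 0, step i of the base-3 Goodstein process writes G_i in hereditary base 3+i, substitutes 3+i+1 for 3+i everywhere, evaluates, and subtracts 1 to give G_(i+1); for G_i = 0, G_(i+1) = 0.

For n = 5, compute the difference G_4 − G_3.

-1

[0] 5 ≡ 3 + 2 (base 3). Lift 4: 6. −1: 5.
[1] 5 ≡ 4 + 1 (base 4). Lift 5: 6. −1: 5.
[2] 5 ≡ 5 (base 5). Lift 6: 6. −1: 5.
[3] 5 ≡ 5 (base 6). Lift 7: 5. −1: 4.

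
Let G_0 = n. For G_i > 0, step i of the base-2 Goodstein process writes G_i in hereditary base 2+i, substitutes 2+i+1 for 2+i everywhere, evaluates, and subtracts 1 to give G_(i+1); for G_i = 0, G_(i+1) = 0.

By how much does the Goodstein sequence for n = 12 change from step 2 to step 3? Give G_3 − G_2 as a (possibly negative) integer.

base 2: 12 = 2^(2 + 1) + 2^2; at 3: 3^(3 + 1) + 3^3 = 108; next = 107
base 3: 107 = 3^(3 + 1) + 2·3^2 + 2·3 + 2; at 4: 4^(4 + 1) + 2·4^2 + 2·4 + 2 = 1066; next = 1065
base 4: 1065 = 4^(4 + 1) + 2·4^2 + 2·4 + 1; at 5: 5^(5 + 1) + 2·5^2 + 2·5 + 1 = 15686; next = 15685

14620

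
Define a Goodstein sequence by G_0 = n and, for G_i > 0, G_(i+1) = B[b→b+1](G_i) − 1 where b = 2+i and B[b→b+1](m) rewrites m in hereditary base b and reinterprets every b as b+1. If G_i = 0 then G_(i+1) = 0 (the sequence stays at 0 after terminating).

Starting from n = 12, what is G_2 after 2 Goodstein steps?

12 —HB2→ 2^(2 + 1) + 2^2 —bump→ 3^(3 + 1) + 3^3 = 108 —(−1)→ 107
107 —HB3→ 3^(3 + 1) + 2·3^2 + 2·3 + 2 —bump→ 4^(4 + 1) + 2·4^2 + 2·4 + 2 = 1066 —(−1)→ 1065
1065 —HB4→ 4^(4 + 1) + 2·4^2 + 2·4 + 1 —bump→ 5^(5 + 1) + 2·5^2 + 2·5 + 1 = 15686 —(−1)→ 15685

1065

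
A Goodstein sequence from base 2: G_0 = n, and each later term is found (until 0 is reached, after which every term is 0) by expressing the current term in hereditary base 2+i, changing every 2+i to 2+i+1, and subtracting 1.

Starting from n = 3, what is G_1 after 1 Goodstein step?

[0] 3 ≡ 2 + 1 (base 2). Lift 3: 4. −1: 3.
[1] 3 ≡ 3 (base 3). Lift 4: 4. −1: 3.

3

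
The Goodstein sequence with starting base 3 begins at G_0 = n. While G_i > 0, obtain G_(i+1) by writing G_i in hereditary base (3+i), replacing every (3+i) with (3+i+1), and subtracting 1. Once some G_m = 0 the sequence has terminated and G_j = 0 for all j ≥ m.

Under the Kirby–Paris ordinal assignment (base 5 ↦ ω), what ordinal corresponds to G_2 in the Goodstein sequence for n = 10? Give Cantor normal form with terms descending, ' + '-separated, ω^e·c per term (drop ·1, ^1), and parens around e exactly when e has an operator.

ω·4 + 4

G_0=10  [base 3] 3^2 + 1  →[3↦4]→  4^2 + 1 = 17  −1 ⇒ G_1=16
G_1=16  [base 4] 4^2  →[4↦5]→  5^2 = 25  −1 ⇒ G_2=24
G_2=24  [base 5] 4·5 + 4  →[5↦6]→  4·6 + 4 = 28  −1 ⇒ G_3=27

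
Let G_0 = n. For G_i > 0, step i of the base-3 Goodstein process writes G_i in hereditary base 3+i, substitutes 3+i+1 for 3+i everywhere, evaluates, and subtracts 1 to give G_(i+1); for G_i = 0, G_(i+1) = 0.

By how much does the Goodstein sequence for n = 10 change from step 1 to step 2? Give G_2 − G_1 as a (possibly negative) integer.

8

10 —HB3→ 3^2 + 1 —bump→ 4^2 + 1 = 17 —(−1)→ 16
16 —HB4→ 4^2 —bump→ 5^2 = 25 —(−1)→ 24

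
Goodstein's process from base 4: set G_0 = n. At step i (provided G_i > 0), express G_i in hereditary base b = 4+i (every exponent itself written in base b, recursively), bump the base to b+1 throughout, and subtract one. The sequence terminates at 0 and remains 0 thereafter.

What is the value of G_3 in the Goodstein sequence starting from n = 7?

7

7 —HB4→ 4 + 3 —bump→ 5 + 3 = 8 —(−1)→ 7
7 —HB5→ 5 + 2 —bump→ 6 + 2 = 8 —(−1)→ 7
7 —HB6→ 6 + 1 —bump→ 7 + 1 = 8 —(−1)→ 7
7 —HB7→ 7 —bump→ 8 = 8 —(−1)→ 7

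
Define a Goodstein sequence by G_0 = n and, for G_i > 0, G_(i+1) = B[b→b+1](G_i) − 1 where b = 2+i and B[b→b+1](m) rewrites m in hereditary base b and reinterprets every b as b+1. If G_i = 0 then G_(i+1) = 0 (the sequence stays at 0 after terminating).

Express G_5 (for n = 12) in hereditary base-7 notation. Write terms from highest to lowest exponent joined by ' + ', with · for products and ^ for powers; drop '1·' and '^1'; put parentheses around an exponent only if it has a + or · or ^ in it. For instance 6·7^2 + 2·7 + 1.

i=0: 12 = 2^(2 + 1) + 2^2 (b=2); 2→3: 3^(3 + 1) + 3^3 = 108; 108−1 = 107
i=1: 107 = 3^(3 + 1) + 2·3^2 + 2·3 + 2 (b=3); 3→4: 4^(4 + 1) + 2·4^2 + 2·4 + 2 = 1066; 1066−1 = 1065
i=2: 1065 = 4^(4 + 1) + 2·4^2 + 2·4 + 1 (b=4); 4→5: 5^(5 + 1) + 2·5^2 + 2·5 + 1 = 15686; 15686−1 = 15685
i=3: 15685 = 5^(5 + 1) + 2·5^2 + 2·5 (b=5); 5→6: 6^(6 + 1) + 2·6^2 + 2·6 = 280020; 280020−1 = 280019
i=4: 280019 = 6^(6 + 1) + 2·6^2 + 6 + 5 (b=6); 6→7: 7^(7 + 1) + 2·7^2 + 7 + 5 = 5764911; 5764911−1 = 5764910
i=5: 5764910 = 7^(7 + 1) + 2·7^2 + 7 + 4 (b=7); 7→8: 8^(8 + 1) + 2·8^2 + 8 + 4 = 134217868; 134217868−1 = 134217867

7^(7 + 1) + 2·7^2 + 7 + 4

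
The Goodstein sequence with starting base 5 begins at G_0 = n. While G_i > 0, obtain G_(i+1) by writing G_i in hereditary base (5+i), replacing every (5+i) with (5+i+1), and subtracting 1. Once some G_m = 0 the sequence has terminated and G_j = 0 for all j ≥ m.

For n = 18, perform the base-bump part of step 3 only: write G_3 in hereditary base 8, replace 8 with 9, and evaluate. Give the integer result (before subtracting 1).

(0) 18|_5 = 3·5 + 3 ↦ 3·6 + 3|_6 = 21 ⇒ 20
(1) 20|_6 = 3·6 + 2 ↦ 3·7 + 2|_7 = 23 ⇒ 22
(2) 22|_7 = 3·7 + 1 ↦ 3·8 + 1|_8 = 25 ⇒ 24
(3) 24|_8 = 3·8 ↦ 3·9|_9 = 27 ⇒ 26

27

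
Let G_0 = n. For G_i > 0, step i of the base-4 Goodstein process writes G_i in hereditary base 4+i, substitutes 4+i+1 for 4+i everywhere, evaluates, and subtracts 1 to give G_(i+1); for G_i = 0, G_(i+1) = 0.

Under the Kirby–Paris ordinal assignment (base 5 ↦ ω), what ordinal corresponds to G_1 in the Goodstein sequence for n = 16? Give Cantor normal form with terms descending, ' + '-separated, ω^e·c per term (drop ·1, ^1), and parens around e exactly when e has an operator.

[0] 16 ≡ 4^2 (base 4). Lift 5: 25. −1: 24.
[1] 24 ≡ 4·5 + 4 (base 5). Lift 6: 28. −1: 27.

ω·4 + 4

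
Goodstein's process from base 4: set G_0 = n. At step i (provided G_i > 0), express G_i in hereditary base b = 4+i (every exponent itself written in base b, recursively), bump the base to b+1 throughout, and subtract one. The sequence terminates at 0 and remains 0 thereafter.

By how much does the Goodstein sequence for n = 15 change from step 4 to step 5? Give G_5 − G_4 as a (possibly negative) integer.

1

G_0=15  [base 4] 3·4 + 3  →[4↦5]→  3·5 + 3 = 18  −1 ⇒ G_1=17
G_1=17  [base 5] 3·5 + 2  →[5↦6]→  3·6 + 2 = 20  −1 ⇒ G_2=19
G_2=19  [base 6] 3·6 + 1  →[6↦7]→  3·7 + 1 = 22  −1 ⇒ G_3=21
G_3=21  [base 7] 3·7  →[7↦8]→  3·8 = 24  −1 ⇒ G_4=23
G_4=23  [base 8] 2·8 + 7  →[8↦9]→  2·9 + 7 = 25  −1 ⇒ G_5=24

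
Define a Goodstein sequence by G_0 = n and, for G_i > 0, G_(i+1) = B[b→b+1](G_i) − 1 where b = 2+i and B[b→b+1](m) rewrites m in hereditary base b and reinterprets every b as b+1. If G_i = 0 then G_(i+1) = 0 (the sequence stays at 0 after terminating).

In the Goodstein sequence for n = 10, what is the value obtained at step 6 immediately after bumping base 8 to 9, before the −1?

G_0 = 10. HB_2(10) = 2^(2 + 1) + 2. Bump = 84. G_1 = 83.
G_1 = 83. HB_3(83) = 3^(3 + 1) + 2. Bump = 1026. G_2 = 1025.
G_2 = 1025. HB_4(1025) = 4^(4 + 1) + 1. Bump = 15626. G_3 = 15625.
G_3 = 15625. HB_5(15625) = 5^(5 + 1). Bump = 279936. G_4 = 279935.
G_4 = 279935. HB_6(279935) = 5·6^6 + 5·6^5 + 5·6^4 + 5·6^3 + 5·6^2 + 5·6 + 5. Bump = 4215755. G_5 = 4215754.
G_5 = 4215754. HB_7(4215754) = 5·7^7 + 5·7^5 + 5·7^4 + 5·7^3 + 5·7^2 + 5·7 + 4. Bump = 84073324. G_6 = 84073323.
G_6 = 84073323. HB_8(84073323) = 5·8^8 + 5·8^5 + 5·8^4 + 5·8^3 + 5·8^2 + 5·8 + 3. Bump = 1937434593. G_7 = 1937434592.

1937434593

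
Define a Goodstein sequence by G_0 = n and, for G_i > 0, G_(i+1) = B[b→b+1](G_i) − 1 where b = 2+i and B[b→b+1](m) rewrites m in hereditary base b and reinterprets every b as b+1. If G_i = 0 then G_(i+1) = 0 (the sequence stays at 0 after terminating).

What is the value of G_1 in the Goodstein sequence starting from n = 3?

3

G_0=3  [base 2] 2 + 1  →[2↦3]→  3 + 1 = 4  −1 ⇒ G_1=3
G_1=3  [base 3] 3  →[3↦4]→  4 = 4  −1 ⇒ G_2=3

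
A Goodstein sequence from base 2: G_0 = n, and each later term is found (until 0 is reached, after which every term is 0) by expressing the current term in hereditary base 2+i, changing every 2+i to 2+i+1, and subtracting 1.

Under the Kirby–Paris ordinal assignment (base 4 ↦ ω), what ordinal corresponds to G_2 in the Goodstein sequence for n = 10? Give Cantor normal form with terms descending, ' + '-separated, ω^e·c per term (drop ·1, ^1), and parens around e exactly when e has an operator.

10 —HB2→ 2^(2 + 1) + 2 —bump→ 3^(3 + 1) + 3 = 84 —(−1)→ 83
83 —HB3→ 3^(3 + 1) + 2 —bump→ 4^(4 + 1) + 2 = 1026 —(−1)→ 1025

ω^(ω + 1) + 1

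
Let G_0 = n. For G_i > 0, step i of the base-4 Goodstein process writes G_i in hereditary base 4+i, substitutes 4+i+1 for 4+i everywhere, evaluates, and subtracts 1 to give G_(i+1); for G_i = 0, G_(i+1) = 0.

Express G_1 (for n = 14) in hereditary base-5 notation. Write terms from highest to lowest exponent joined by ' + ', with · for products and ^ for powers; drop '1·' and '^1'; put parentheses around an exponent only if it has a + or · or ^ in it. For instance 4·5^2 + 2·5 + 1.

step 0: 14 = 3·4 + 2; sub 5 for 4: 3·5 + 2; = 17; G_1 = 17−1 = 16
step 1: 16 = 3·5 + 1; sub 6 for 5: 3·6 + 1; = 19; G_2 = 19−1 = 18

3·5 + 1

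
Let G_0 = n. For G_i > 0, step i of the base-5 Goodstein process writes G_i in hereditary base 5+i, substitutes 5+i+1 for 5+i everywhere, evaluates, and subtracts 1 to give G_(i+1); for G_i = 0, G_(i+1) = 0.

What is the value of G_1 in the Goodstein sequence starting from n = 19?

19 —HB5→ 3·5 + 4 —bump→ 3·6 + 4 = 22 —(−1)→ 21
21 —HB6→ 3·6 + 3 —bump→ 3·7 + 3 = 24 —(−1)→ 23

21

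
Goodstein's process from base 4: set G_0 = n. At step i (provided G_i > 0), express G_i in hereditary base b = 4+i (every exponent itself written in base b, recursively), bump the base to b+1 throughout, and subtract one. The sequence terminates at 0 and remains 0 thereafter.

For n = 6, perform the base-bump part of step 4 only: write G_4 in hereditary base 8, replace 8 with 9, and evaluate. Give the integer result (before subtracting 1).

5

(0) 6|_4 = 4 + 2 ↦ 5 + 2|_5 = 7 ⇒ 6
(1) 6|_5 = 5 + 1 ↦ 6 + 1|_6 = 7 ⇒ 6
(2) 6|_6 = 6 ↦ 7|_7 = 7 ⇒ 6
(3) 6|_7 = 6 ↦ 6|_8 = 6 ⇒ 5
(4) 5|_8 = 5 ↦ 5|_9 = 5 ⇒ 4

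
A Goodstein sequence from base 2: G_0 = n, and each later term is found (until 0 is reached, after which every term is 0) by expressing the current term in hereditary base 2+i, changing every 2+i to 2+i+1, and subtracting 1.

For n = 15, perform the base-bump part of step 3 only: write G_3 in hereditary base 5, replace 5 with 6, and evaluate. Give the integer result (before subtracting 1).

step 0: 15 = 2^(2 + 1) + 2^2 + 2 + 1; sub 3 for 2: 3^(3 + 1) + 3^3 + 3 + 1; = 112; G_1 = 112−1 = 111
step 1: 111 = 3^(3 + 1) + 3^3 + 3; sub 4 for 3: 4^(4 + 1) + 4^4 + 4; = 1284; G_2 = 1284−1 = 1283
step 2: 1283 = 4^(4 + 1) + 4^4 + 3; sub 5 for 4: 5^(5 + 1) + 5^5 + 3; = 18753; G_3 = 18753−1 = 18752

326594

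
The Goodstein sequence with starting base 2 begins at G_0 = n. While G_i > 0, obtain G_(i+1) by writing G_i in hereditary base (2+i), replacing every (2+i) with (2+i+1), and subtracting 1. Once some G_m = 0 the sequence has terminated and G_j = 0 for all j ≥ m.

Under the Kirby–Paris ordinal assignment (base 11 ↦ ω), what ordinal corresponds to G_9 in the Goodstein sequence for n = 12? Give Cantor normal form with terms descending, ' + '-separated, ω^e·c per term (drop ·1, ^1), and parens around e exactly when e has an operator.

ω^(ω + 1) + ω^2·2 + ω

G_0=12  [base 2] 2^(2 + 1) + 2^2  →[2↦3]→  3^(3 + 1) + 3^3 = 108  −1 ⇒ G_1=107
G_1=107  [base 3] 3^(3 + 1) + 2·3^2 + 2·3 + 2  →[3↦4]→  4^(4 + 1) + 2·4^2 + 2·4 + 2 = 1066  −1 ⇒ G_2=1065
G_2=1065  [base 4] 4^(4 + 1) + 2·4^2 + 2·4 + 1  →[4↦5]→  5^(5 + 1) + 2·5^2 + 2·5 + 1 = 15686  −1 ⇒ G_3=15685
G_3=15685  [base 5] 5^(5 + 1) + 2·5^2 + 2·5  →[5↦6]→  6^(6 + 1) + 2·6^2 + 2·6 = 280020  −1 ⇒ G_4=280019
G_4=280019  [base 6] 6^(6 + 1) + 2·6^2 + 6 + 5  →[6↦7]→  7^(7 + 1) + 2·7^2 + 7 + 5 = 5764911  −1 ⇒ G_5=5764910
G_5=5764910  [base 7] 7^(7 + 1) + 2·7^2 + 7 + 4  →[7↦8]→  8^(8 + 1) + 2·8^2 + 8 + 4 = 134217868  −1 ⇒ G_6=134217867
G_6=134217867  [base 8] 8^(8 + 1) + 2·8^2 + 8 + 3  →[8↦9]→  9^(9 + 1) + 2·9^2 + 9 + 3 = 3486784575  −1 ⇒ G_7=3486784574
G_7=3486784574  [base 9] 9^(9 + 1) + 2·9^2 + 9 + 2  →[9↦10]→  10^(10 + 1) + 2·10^2 + 10 + 2 = 100000000212  −1 ⇒ G_8=100000000211
G_8=100000000211  [base 10] 10^(10 + 1) + 2·10^2 + 10 + 1  →[10↦11]→  11^(11 + 1) + 2·11^2 + 11 + 1 = 3138428376975  −1 ⇒ G_9=3138428376974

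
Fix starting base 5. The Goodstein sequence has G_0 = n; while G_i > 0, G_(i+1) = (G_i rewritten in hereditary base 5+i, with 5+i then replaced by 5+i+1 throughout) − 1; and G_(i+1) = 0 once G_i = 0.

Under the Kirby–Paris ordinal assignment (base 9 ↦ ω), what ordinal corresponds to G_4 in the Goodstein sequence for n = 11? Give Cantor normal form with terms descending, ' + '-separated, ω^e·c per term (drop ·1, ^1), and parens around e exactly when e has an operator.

base 5: 11 = 2·5 + 1; at 6: 2·6 + 1 = 13; next = 12
base 6: 12 = 2·6; at 7: 2·7 = 14; next = 13
base 7: 13 = 7 + 6; at 8: 8 + 6 = 14; next = 13
base 8: 13 = 8 + 5; at 9: 9 + 5 = 14; next = 13
base 9: 13 = 9 + 4; at 10: 10 + 4 = 14; next = 13

ω + 4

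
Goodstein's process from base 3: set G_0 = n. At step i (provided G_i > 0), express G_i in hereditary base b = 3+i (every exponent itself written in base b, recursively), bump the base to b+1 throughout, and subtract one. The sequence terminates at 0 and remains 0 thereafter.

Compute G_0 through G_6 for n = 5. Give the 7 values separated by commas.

G_0 = 5. HB_3(5) = 3 + 2. Bump = 6. G_1 = 5.
G_1 = 5. HB_4(5) = 4 + 1. Bump = 6. G_2 = 5.
G_2 = 5. HB_5(5) = 5. Bump = 6. G_3 = 5.
G_3 = 5. HB_6(5) = 5. Bump = 5. G_4 = 4.
G_4 = 4. HB_7(4) = 4. Bump = 4. G_5 = 3.
G_5 = 3. HB_8(3) = 3. Bump = 3. G_6 = 2.

5, 5, 5, 5, 4, 3, 2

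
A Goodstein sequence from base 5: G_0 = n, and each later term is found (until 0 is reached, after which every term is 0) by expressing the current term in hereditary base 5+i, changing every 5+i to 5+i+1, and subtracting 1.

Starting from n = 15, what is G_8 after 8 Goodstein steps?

[0] 15 ≡ 3·5 (base 5). Lift 6: 18. −1: 17.
[1] 17 ≡ 2·6 + 5 (base 6). Lift 7: 19. −1: 18.
[2] 18 ≡ 2·7 + 4 (base 7). Lift 8: 20. −1: 19.
[3] 19 ≡ 2·8 + 3 (base 8). Lift 9: 21. −1: 20.
[4] 20 ≡ 2·9 + 2 (base 9). Lift 10: 22. −1: 21.
[5] 21 ≡ 2·10 + 1 (base 10). Lift 11: 23. −1: 22.
[6] 22 ≡ 2·11 (base 11). Lift 12: 24. −1: 23.
[7] 23 ≡ 12 + 11 (base 12). Lift 13: 24. −1: 23.

23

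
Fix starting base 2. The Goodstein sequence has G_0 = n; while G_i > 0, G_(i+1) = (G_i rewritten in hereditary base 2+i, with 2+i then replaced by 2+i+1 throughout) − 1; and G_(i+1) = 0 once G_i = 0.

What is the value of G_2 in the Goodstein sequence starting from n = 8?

G_0=8  [base 2] 2^(2 + 1)  →[2↦3]→  3^(3 + 1) = 81  −1 ⇒ G_1=80
G_1=80  [base 3] 2·3^3 + 2·3^2 + 2·3 + 2  →[3↦4]→  2·4^4 + 2·4^2 + 2·4 + 2 = 554  −1 ⇒ G_2=553
G_2=553  [base 4] 2·4^4 + 2·4^2 + 2·4 + 1  →[4↦5]→  2·5^5 + 2·5^2 + 2·5 + 1 = 6311  −1 ⇒ G_3=6310

553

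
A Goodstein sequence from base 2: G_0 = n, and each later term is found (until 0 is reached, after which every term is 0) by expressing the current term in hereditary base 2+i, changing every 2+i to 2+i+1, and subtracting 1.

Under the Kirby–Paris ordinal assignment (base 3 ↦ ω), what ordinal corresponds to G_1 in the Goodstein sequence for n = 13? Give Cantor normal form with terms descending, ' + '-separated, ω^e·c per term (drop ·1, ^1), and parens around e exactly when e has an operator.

ω^(ω + 1) + ω^ω

G_0 = 13. HB_2(13) = 2^(2 + 1) + 2^2 + 1. Bump = 109. G_1 = 108.
G_1 = 108. HB_3(108) = 3^(3 + 1) + 3^3. Bump = 1280. G_2 = 1279.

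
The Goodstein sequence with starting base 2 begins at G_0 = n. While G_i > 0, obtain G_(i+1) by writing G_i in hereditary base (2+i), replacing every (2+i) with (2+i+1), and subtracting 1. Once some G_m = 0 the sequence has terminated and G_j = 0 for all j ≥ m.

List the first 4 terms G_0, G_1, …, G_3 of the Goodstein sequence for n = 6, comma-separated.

6, 29, 257, 3125

i=0: 6 = 2^2 + 2 (b=2); 2→3: 3^3 + 3 = 30; 30−1 = 29
i=1: 29 = 3^3 + 2 (b=3); 3→4: 4^4 + 2 = 258; 258−1 = 257
i=2: 257 = 4^4 + 1 (b=4); 4→5: 5^5 + 1 = 3126; 3126−1 = 3125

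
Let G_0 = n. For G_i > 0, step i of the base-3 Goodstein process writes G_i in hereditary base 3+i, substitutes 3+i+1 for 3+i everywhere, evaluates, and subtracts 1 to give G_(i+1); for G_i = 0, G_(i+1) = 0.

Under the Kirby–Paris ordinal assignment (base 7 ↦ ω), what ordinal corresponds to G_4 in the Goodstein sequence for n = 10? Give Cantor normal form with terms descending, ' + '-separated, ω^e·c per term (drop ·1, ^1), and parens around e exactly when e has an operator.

ω·4 + 2

i=0: 10 = 3^2 + 1 (b=3); 3→4: 4^2 + 1 = 17; 17−1 = 16
i=1: 16 = 4^2 (b=4); 4→5: 5^2 = 25; 25−1 = 24
i=2: 24 = 4·5 + 4 (b=5); 5→6: 4·6 + 4 = 28; 28−1 = 27
i=3: 27 = 4·6 + 3 (b=6); 6→7: 4·7 + 3 = 31; 31−1 = 30
i=4: 30 = 4·7 + 2 (b=7); 7→8: 4·8 + 2 = 34; 34−1 = 33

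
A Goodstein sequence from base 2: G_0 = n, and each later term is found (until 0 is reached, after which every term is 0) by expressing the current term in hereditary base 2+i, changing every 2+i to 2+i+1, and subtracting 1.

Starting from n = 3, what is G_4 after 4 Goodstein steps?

[0] 3 ≡ 2 + 1 (base 2). Lift 3: 4. −1: 3.
[1] 3 ≡ 3 (base 3). Lift 4: 4. −1: 3.
[2] 3 ≡ 3 (base 4). Lift 5: 3. −1: 2.
[3] 2 ≡ 2 (base 5). Lift 6: 2. −1: 1.
[4] 1 ≡ 1 (base 6). Lift 7: 1. −1: 0.

1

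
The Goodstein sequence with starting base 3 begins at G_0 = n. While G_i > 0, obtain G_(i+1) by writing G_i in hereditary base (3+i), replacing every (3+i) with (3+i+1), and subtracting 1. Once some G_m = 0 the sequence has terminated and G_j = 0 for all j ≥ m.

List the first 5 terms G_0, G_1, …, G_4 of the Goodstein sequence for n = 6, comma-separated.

base 3: 6 = 2·3; at 4: 2·4 = 8; next = 7
base 4: 7 = 4 + 3; at 5: 5 + 3 = 8; next = 7
base 5: 7 = 5 + 2; at 6: 6 + 2 = 8; next = 7
base 6: 7 = 6 + 1; at 7: 7 + 1 = 8; next = 7

6, 7, 7, 7, 7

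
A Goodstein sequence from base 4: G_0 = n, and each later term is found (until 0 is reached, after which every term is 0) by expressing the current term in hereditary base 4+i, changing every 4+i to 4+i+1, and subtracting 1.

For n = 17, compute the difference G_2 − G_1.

i=0: 17 = 4^2 + 1 (b=4); 4→5: 5^2 + 1 = 26; 26−1 = 25
i=1: 25 = 5^2 (b=5); 5→6: 6^2 = 36; 36−1 = 35

10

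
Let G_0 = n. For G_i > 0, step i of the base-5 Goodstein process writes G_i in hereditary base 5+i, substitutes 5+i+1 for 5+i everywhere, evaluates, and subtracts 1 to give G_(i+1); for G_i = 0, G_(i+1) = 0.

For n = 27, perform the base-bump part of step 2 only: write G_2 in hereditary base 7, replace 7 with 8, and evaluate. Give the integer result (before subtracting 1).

G_0=27  [base 5] 5^2 + 2  →[5↦6]→  6^2 + 2 = 38  −1 ⇒ G_1=37
G_1=37  [base 6] 6^2 + 1  →[6↦7]→  7^2 + 1 = 50  −1 ⇒ G_2=49
G_2=49  [base 7] 7^2  →[7↦8]→  8^2 = 64  −1 ⇒ G_3=63

64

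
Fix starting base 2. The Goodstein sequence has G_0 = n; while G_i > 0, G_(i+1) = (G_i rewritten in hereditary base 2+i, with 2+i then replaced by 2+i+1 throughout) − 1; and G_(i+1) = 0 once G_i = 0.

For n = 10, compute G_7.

1937434592

(0) 10|_2 = 2^(2 + 1) + 2 ↦ 3^(3 + 1) + 3|_3 = 84 ⇒ 83
(1) 83|_3 = 3^(3 + 1) + 2 ↦ 4^(4 + 1) + 2|_4 = 1026 ⇒ 1025
(2) 1025|_4 = 4^(4 + 1) + 1 ↦ 5^(5 + 1) + 1|_5 = 15626 ⇒ 15625
(3) 15625|_5 = 5^(5 + 1) ↦ 6^(6 + 1)|_6 = 279936 ⇒ 279935
(4) 279935|_6 = 5·6^6 + 5·6^5 + 5·6^4 + 5·6^3 + 5·6^2 + 5·6 + 5 ↦ 5·7^7 + 5·7^5 + 5·7^4 + 5·7^3 + 5·7^2 + 5·7 + 5|_7 = 4215755 ⇒ 4215754
(5) 4215754|_7 = 5·7^7 + 5·7^5 + 5·7^4 + 5·7^3 + 5·7^2 + 5·7 + 4 ↦ 5·8^8 + 5·8^5 + 5·8^4 + 5·8^3 + 5·8^2 + 5·8 + 4|_8 = 84073324 ⇒ 84073323
(6) 84073323|_8 = 5·8^8 + 5·8^5 + 5·8^4 + 5·8^3 + 5·8^2 + 5·8 + 3 ↦ 5·9^9 + 5·9^5 + 5·9^4 + 5·9^3 + 5·9^2 + 5·9 + 3|_9 = 1937434593 ⇒ 1937434592
(7) 1937434592|_9 = 5·9^9 + 5·9^5 + 5·9^4 + 5·9^3 + 5·9^2 + 5·9 + 2 ↦ 5·10^10 + 5·10^5 + 5·10^4 + 5·10^3 + 5·10^2 + 5·10 + 2|_10 = 50000555552 ⇒ 50000555551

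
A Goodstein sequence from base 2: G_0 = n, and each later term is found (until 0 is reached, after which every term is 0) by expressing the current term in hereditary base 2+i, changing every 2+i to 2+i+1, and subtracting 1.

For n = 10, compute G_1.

G_0 = 10. HB_2(10) = 2^(2 + 1) + 2. Bump = 84. G_1 = 83.
G_1 = 83. HB_3(83) = 3^(3 + 1) + 2. Bump = 1026. G_2 = 1025.

83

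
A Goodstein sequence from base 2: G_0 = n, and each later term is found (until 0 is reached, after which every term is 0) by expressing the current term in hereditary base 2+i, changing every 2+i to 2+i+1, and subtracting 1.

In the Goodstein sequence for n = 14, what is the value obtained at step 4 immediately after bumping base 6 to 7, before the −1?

5862841

[0] 14 ≡ 2^(2 + 1) + 2^2 + 2 (base 2). Lift 3: 111. −1: 110.
[1] 110 ≡ 3^(3 + 1) + 3^3 + 2 (base 3). Lift 4: 1282. −1: 1281.
[2] 1281 ≡ 4^(4 + 1) + 4^4 + 1 (base 4). Lift 5: 18751. −1: 18750.
[3] 18750 ≡ 5^(5 + 1) + 5^5 (base 5). Lift 6: 326592. −1: 326591.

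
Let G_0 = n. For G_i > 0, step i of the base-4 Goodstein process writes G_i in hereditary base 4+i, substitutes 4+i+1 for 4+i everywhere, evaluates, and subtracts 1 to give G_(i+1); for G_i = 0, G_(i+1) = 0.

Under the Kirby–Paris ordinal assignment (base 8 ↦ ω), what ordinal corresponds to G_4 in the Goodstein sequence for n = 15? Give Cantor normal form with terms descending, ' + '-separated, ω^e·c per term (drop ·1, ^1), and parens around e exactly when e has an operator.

ω·2 + 7

(0) 15|_4 = 3·4 + 3 ↦ 3·5 + 3|_5 = 18 ⇒ 17
(1) 17|_5 = 3·5 + 2 ↦ 3·6 + 2|_6 = 20 ⇒ 19
(2) 19|_6 = 3·6 + 1 ↦ 3·7 + 1|_7 = 22 ⇒ 21
(3) 21|_7 = 3·7 ↦ 3·8|_8 = 24 ⇒ 23
(4) 23|_8 = 2·8 + 7 ↦ 2·9 + 7|_9 = 25 ⇒ 24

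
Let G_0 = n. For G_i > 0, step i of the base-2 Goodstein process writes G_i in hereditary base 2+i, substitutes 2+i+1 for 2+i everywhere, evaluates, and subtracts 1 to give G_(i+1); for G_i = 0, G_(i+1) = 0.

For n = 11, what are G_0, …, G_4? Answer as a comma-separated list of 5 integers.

11, 84, 1027, 15627, 279937

i=0: 11 = 2^(2 + 1) + 2 + 1 (b=2); 2→3: 3^(3 + 1) + 3 + 1 = 85; 85−1 = 84
i=1: 84 = 3^(3 + 1) + 3 (b=3); 3→4: 4^(4 + 1) + 4 = 1028; 1028−1 = 1027
i=2: 1027 = 4^(4 + 1) + 3 (b=4); 4→5: 5^(5 + 1) + 3 = 15628; 15628−1 = 15627
i=3: 15627 = 5^(5 + 1) + 2 (b=5); 5→6: 6^(6 + 1) + 2 = 279938; 279938−1 = 279937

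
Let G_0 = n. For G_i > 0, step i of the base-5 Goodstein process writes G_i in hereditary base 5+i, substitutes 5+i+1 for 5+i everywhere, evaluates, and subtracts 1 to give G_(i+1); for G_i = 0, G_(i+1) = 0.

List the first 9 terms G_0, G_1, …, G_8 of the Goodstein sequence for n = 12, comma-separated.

12, 13, 14, 15, 15, 15, 15, 15, 15

G_0 = 12. HB_5(12) = 2·5 + 2. Bump = 14. G_1 = 13.
G_1 = 13. HB_6(13) = 2·6 + 1. Bump = 15. G_2 = 14.
G_2 = 14. HB_7(14) = 2·7. Bump = 16. G_3 = 15.
G_3 = 15. HB_8(15) = 8 + 7. Bump = 16. G_4 = 15.
G_4 = 15. HB_9(15) = 9 + 6. Bump = 16. G_5 = 15.
G_5 = 15. HB_10(15) = 10 + 5. Bump = 16. G_6 = 15.
G_6 = 15. HB_11(15) = 11 + 4. Bump = 16. G_7 = 15.
G_7 = 15. HB_12(15) = 12 + 3. Bump = 16. G_8 = 15.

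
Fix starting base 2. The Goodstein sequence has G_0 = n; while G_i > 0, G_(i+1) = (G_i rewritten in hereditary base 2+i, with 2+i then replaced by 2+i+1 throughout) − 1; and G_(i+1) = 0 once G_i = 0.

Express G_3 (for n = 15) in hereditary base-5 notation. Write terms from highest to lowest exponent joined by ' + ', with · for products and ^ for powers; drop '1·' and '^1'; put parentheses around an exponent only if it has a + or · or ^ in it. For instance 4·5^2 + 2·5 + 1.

5^(5 + 1) + 5^5 + 2

G_0 = 15. HB_2(15) = 2^(2 + 1) + 2^2 + 2 + 1. Bump = 112. G_1 = 111.
G_1 = 111. HB_3(111) = 3^(3 + 1) + 3^3 + 3. Bump = 1284. G_2 = 1283.
G_2 = 1283. HB_4(1283) = 4^(4 + 1) + 4^4 + 3. Bump = 18753. G_3 = 18752.
G_3 = 18752. HB_5(18752) = 5^(5 + 1) + 5^5 + 2. Bump = 326594. G_4 = 326593.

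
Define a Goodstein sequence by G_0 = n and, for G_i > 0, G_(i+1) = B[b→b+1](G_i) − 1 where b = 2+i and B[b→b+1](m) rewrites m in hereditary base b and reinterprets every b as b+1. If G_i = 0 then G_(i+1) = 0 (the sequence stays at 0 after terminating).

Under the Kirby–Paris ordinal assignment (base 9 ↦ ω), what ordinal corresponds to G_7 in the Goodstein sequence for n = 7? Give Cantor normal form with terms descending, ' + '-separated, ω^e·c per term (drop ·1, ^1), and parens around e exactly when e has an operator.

ω^7·7 + ω^6·7 + ω^5·7 + ω^4·7 + ω^3·7 + ω^2·7 + ω·7 + 6

G_0=7  [base 2] 2^2 + 2 + 1  →[2↦3]→  3^3 + 3 + 1 = 31  −1 ⇒ G_1=30
G_1=30  [base 3] 3^3 + 3  →[3↦4]→  4^4 + 4 = 260  −1 ⇒ G_2=259
G_2=259  [base 4] 4^4 + 3  →[4↦5]→  5^5 + 3 = 3128  −1 ⇒ G_3=3127
G_3=3127  [base 5] 5^5 + 2  →[5↦6]→  6^6 + 2 = 46658  −1 ⇒ G_4=46657
G_4=46657  [base 6] 6^6 + 1  →[6↦7]→  7^7 + 1 = 823544  −1 ⇒ G_5=823543
G_5=823543  [base 7] 7^7  →[7↦8]→  8^8 = 16777216  −1 ⇒ G_6=16777215
G_6=16777215  [base 8] 7·8^7 + 7·8^6 + 7·8^5 + 7·8^4 + 7·8^3 + 7·8^2 + 7·8 + 7  →[8↦9]→  7·9^7 + 7·9^6 + 7·9^5 + 7·9^4 + 7·9^3 + 7·9^2 + 7·9 + 7 = 37665880  −1 ⇒ G_7=37665879
G_7=37665879  [base 9] 7·9^7 + 7·9^6 + 7·9^5 + 7·9^4 + 7·9^3 + 7·9^2 + 7·9 + 6  →[9↦10]→  7·10^7 + 7·10^6 + 7·10^5 + 7·10^4 + 7·10^3 + 7·10^2 + 7·10 + 6 = 77777776  −1 ⇒ G_8=77777775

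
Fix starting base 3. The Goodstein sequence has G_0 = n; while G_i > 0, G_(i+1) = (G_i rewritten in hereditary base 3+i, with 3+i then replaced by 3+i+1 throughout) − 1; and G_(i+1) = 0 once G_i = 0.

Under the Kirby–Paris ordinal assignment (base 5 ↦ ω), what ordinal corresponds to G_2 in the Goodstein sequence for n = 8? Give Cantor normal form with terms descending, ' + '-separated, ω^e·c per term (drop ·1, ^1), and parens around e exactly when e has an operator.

base 3: 8 = 2·3 + 2; at 4: 2·4 + 2 = 10; next = 9
base 4: 9 = 2·4 + 1; at 5: 2·5 + 1 = 11; next = 10

ω·2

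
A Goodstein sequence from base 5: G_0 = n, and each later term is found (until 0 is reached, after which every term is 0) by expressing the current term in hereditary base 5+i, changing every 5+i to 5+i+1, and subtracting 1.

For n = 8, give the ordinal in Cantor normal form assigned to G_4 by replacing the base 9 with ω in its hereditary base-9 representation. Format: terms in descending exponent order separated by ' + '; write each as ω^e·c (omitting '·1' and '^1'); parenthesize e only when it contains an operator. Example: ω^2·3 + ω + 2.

8

base 5: 8 = 5 + 3; at 6: 6 + 3 = 9; next = 8
base 6: 8 = 6 + 2; at 7: 7 + 2 = 9; next = 8
base 7: 8 = 7 + 1; at 8: 8 + 1 = 9; next = 8
base 8: 8 = 8; at 9: 9 = 9; next = 8
base 9: 8 = 8; at 10: 8 = 8; next = 7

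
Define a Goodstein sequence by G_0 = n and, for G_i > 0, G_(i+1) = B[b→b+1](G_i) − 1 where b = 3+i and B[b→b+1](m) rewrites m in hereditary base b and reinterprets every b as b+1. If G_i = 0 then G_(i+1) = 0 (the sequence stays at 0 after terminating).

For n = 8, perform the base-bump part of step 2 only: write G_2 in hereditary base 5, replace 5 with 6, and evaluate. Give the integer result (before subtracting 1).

(0) 8|_3 = 2·3 + 2 ↦ 2·4 + 2|_4 = 10 ⇒ 9
(1) 9|_4 = 2·4 + 1 ↦ 2·5 + 1|_5 = 11 ⇒ 10
(2) 10|_5 = 2·5 ↦ 2·6|_6 = 12 ⇒ 11

12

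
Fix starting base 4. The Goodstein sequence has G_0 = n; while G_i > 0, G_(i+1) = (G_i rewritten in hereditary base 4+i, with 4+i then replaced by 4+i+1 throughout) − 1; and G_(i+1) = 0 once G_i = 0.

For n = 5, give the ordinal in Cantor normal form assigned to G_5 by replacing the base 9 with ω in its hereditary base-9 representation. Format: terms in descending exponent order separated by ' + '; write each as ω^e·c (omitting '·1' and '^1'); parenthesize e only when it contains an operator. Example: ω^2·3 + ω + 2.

G_0=5  [base 4] 4 + 1  →[4↦5]→  5 + 1 = 6  −1 ⇒ G_1=5
G_1=5  [base 5] 5  →[5↦6]→  6 = 6  −1 ⇒ G_2=5
G_2=5  [base 6] 5  →[6↦7]→  5 = 5  −1 ⇒ G_3=4
G_3=4  [base 7] 4  →[7↦8]→  4 = 4  −1 ⇒ G_4=3
G_4=3  [base 8] 3  →[8↦9]→  3 = 3  −1 ⇒ G_5=2

2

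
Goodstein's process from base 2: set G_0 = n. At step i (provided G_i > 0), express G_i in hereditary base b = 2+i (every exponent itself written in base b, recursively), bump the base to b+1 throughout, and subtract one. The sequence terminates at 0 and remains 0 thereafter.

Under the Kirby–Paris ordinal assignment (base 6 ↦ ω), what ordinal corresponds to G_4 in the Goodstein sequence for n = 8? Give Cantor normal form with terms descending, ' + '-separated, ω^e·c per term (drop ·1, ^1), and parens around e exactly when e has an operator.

ω^ω·2 + ω^2·2 + ω + 5

G_0 = 8. HB_2(8) = 2^(2 + 1). Bump = 81. G_1 = 80.
G_1 = 80. HB_3(80) = 2·3^3 + 2·3^2 + 2·3 + 2. Bump = 554. G_2 = 553.
G_2 = 553. HB_4(553) = 2·4^4 + 2·4^2 + 2·4 + 1. Bump = 6311. G_3 = 6310.
G_3 = 6310. HB_5(6310) = 2·5^5 + 2·5^2 + 2·5. Bump = 93396. G_4 = 93395.
G_4 = 93395. HB_6(93395) = 2·6^6 + 2·6^2 + 6 + 5. Bump = 1647196. G_5 = 1647195.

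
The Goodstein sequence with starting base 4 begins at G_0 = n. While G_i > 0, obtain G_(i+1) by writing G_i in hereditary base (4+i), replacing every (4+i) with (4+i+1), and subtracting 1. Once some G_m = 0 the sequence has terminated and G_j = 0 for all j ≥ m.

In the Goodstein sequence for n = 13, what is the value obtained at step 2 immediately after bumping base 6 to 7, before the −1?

G_0 = 13. HB_4(13) = 3·4 + 1. Bump = 16. G_1 = 15.
G_1 = 15. HB_5(15) = 3·5. Bump = 18. G_2 = 17.
G_2 = 17. HB_6(17) = 2·6 + 5. Bump = 19. G_3 = 18.

19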